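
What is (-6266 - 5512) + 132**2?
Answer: 5646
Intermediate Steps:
(-6266 - 5512) + 132**2 = -11778 + 17424 = 5646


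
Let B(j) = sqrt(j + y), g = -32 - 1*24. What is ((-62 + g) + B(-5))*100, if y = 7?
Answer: -11800 + 100*sqrt(2) ≈ -11659.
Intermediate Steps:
g = -56 (g = -32 - 24 = -56)
B(j) = sqrt(7 + j) (B(j) = sqrt(j + 7) = sqrt(7 + j))
((-62 + g) + B(-5))*100 = ((-62 - 56) + sqrt(7 - 5))*100 = (-118 + sqrt(2))*100 = -11800 + 100*sqrt(2)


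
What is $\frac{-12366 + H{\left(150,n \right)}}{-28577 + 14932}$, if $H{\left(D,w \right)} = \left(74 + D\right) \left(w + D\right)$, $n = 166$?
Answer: $- \frac{58418}{13645} \approx -4.2813$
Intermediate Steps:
$H{\left(D,w \right)} = \left(74 + D\right) \left(D + w\right)$
$\frac{-12366 + H{\left(150,n \right)}}{-28577 + 14932} = \frac{-12366 + \left(150^{2} + 74 \cdot 150 + 74 \cdot 166 + 150 \cdot 166\right)}{-28577 + 14932} = \frac{-12366 + \left(22500 + 11100 + 12284 + 24900\right)}{-13645} = \left(-12366 + 70784\right) \left(- \frac{1}{13645}\right) = 58418 \left(- \frac{1}{13645}\right) = - \frac{58418}{13645}$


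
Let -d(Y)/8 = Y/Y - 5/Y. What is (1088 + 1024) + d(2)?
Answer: 2124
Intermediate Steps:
d(Y) = -8 + 40/Y (d(Y) = -8*(Y/Y - 5/Y) = -8*(1 - 5/Y) = -8 + 40/Y)
(1088 + 1024) + d(2) = (1088 + 1024) + (-8 + 40/2) = 2112 + (-8 + 40*(1/2)) = 2112 + (-8 + 20) = 2112 + 12 = 2124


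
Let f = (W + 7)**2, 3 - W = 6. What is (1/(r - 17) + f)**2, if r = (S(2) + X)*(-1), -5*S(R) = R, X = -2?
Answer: 1352569/5329 ≈ 253.81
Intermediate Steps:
W = -3 (W = 3 - 1*6 = 3 - 6 = -3)
S(R) = -R/5
r = 12/5 (r = (-1/5*2 - 2)*(-1) = (-2/5 - 2)*(-1) = -12/5*(-1) = 12/5 ≈ 2.4000)
f = 16 (f = (-3 + 7)**2 = 4**2 = 16)
(1/(r - 17) + f)**2 = (1/(12/5 - 17) + 16)**2 = (1/(-73/5) + 16)**2 = (-5/73 + 16)**2 = (1163/73)**2 = 1352569/5329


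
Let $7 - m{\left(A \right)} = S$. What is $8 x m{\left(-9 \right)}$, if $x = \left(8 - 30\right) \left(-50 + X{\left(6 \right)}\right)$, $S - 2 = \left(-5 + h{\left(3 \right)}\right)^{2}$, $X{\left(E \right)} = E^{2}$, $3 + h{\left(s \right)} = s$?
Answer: $-49280$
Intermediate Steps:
$h{\left(s \right)} = -3 + s$
$S = 27$ ($S = 2 + \left(-5 + \left(-3 + 3\right)\right)^{2} = 2 + \left(-5 + 0\right)^{2} = 2 + \left(-5\right)^{2} = 2 + 25 = 27$)
$m{\left(A \right)} = -20$ ($m{\left(A \right)} = 7 - 27 = -20$)
$x = 308$ ($x = \left(8 - 30\right) \left(-50 + 6^{2}\right) = - 22 \left(-50 + 36\right) = \left(-22\right) \left(-14\right) = 308$)
$8 x m{\left(-9 \right)} = 8 \cdot 308 \left(-20\right) = 2464 \left(-20\right) = -49280$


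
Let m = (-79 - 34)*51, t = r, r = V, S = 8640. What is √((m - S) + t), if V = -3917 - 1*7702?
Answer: I*√26022 ≈ 161.31*I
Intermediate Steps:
V = -11619 (V = -3917 - 7702 = -11619)
r = -11619
t = -11619
m = -5763 (m = -113*51 = -5763)
√((m - S) + t) = √((-5763 - 1*8640) - 11619) = √((-5763 - 8640) - 11619) = √(-14403 - 11619) = √(-26022) = I*√26022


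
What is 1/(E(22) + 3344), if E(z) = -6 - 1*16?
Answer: 1/3322 ≈ 0.00030102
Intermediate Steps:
E(z) = -22 (E(z) = -6 - 16 = -22)
1/(E(22) + 3344) = 1/(-22 + 3344) = 1/3322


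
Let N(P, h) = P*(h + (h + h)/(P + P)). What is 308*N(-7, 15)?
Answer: -27720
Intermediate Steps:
N(P, h) = P*(h + h/P) (N(P, h) = P*(h + (2*h)/((2*P))) = P*(h + (2*h)*(1/(2*P))) = P*(h + h/P))
308*N(-7, 15) = 308*(15*(1 - 7)) = 308*(15*(-6)) = 308*(-90) = -27720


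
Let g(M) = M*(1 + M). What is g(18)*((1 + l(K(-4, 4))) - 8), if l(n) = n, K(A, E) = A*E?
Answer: -7866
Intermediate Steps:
g(18)*((1 + l(K(-4, 4))) - 8) = (18*(1 + 18))*((1 - 4*4) - 8) = (18*19)*((1 - 16) - 8) = 342*(-15 - 8) = 342*(-23) = -7866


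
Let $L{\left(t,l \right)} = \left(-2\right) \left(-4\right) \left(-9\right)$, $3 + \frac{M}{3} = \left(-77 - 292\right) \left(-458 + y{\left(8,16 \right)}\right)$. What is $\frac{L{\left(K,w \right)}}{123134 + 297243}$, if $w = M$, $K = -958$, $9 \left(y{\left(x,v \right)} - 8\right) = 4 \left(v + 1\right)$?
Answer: $- \frac{72}{420377} \approx -0.00017127$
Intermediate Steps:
$y{\left(x,v \right)} = \frac{76}{9} + \frac{4 v}{9}$ ($y{\left(x,v \right)} = 8 + \frac{4 \left(v + 1\right)}{9} = 8 + \frac{4 \left(1 + v\right)}{9} = 8 + \frac{4 + 4 v}{9} = 8 + \left(\frac{4}{9} + \frac{4 v}{9}\right) = \frac{76}{9} + \frac{4 v}{9}$)
$M = 489777$ ($M = -9 + 3 \left(-77 - 292\right) \left(-458 + \left(\frac{76}{9} + \frac{4}{9} \cdot 16\right)\right) = -9 + 3 \left(- 369 \left(-458 + \left(\frac{76}{9} + \frac{64}{9}\right)\right)\right) = -9 + 3 \left(- 369 \left(-458 + \frac{140}{9}\right)\right) = -9 + 3 \left(\left(-369\right) \left(- \frac{3982}{9}\right)\right) = -9 + 3 \cdot 163262 = -9 + 489786 = 489777$)
$w = 489777$
$L{\left(t,l \right)} = -72$ ($L{\left(t,l \right)} = 8 \left(-9\right) = -72$)
$\frac{L{\left(K,w \right)}}{123134 + 297243} = - \frac{72}{123134 + 297243} = - \frac{72}{420377}$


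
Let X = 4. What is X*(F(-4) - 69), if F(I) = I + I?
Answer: -308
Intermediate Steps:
F(I) = 2*I
X*(F(-4) - 69) = 4*(2*(-4) - 69) = 4*(-8 - 69) = 4*(-77) = -308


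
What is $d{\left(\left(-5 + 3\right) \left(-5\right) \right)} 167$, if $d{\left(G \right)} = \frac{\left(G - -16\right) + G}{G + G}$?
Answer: $\frac{1503}{5} \approx 300.6$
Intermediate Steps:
$d{\left(G \right)} = \frac{16 + 2 G}{2 G}$ ($d{\left(G \right)} = \frac{\left(G + 16\right) + G}{2 G} = \left(\left(16 + G\right) + G\right) \frac{1}{2 G} = \left(16 + 2 G\right) \frac{1}{2 G} = \frac{16 + 2 G}{2 G}$)
$d{\left(\left(-5 + 3\right) \left(-5\right) \right)} 167 = \frac{8 + \left(-5 + 3\right) \left(-5\right)}{\left(-5 + 3\right) \left(-5\right)} 167 = \frac{8 - -10}{\left(-2\right) \left(-5\right)} 167 = \frac{8 + 10}{10} \cdot 167 = \frac{1}{10} \cdot 18 \cdot 167 = \frac{9}{5} \cdot 167 = \frac{1503}{5}$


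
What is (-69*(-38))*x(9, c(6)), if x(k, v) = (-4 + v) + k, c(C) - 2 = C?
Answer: 34086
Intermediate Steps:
c(C) = 2 + C
x(k, v) = -4 + k + v
(-69*(-38))*x(9, c(6)) = (-69*(-38))*(-4 + 9 + (2 + 6)) = 2622*(-4 + 9 + 8) = 2622*13 = 34086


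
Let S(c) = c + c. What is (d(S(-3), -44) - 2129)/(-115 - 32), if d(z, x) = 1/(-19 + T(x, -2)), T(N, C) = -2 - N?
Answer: 16322/1127 ≈ 14.483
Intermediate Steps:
S(c) = 2*c
d(z, x) = 1/(-21 - x) (d(z, x) = 1/(-19 + (-2 - x)) = 1/(-21 - x))
(d(S(-3), -44) - 2129)/(-115 - 32) = (-1/(21 - 44) - 2129)/(-115 - 32) = (-1/(-23) - 2129)/(-147) = (-1*(-1/23) - 2129)*(-1/147) = (1/23 - 2129)*(-1/147) = -48966/23*(-1/147) = 16322/1127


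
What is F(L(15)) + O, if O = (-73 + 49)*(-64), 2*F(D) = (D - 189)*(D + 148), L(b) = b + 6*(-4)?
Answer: -12225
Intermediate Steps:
L(b) = -24 + b (L(b) = b - 24 = -24 + b)
F(D) = (-189 + D)*(148 + D)/2 (F(D) = ((D - 189)*(D + 148))/2 = ((-189 + D)*(148 + D))/2 = (-189 + D)*(148 + D)/2)
O = 1536 (O = -24*(-64) = 1536)
F(L(15)) + O = (-13986 + (-24 + 15)²/2 - 41*(-24 + 15)/2) + 1536 = (-13986 + (½)*(-9)² - 41/2*(-9)) + 1536 = (-13986 + (½)*81 + 369/2) + 1536 = (-13986 + 81/2 + 369/2) + 1536 = -13761 + 1536 = -12225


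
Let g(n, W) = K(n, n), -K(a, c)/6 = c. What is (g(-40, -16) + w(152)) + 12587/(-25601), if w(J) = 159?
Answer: 10202212/25601 ≈ 398.51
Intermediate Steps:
K(a, c) = -6*c
g(n, W) = -6*n
(g(-40, -16) + w(152)) + 12587/(-25601) = (-6*(-40) + 159) + 12587/(-25601) = (240 + 159) + 12587*(-1/25601) = 399 - 12587/25601 = 10202212/25601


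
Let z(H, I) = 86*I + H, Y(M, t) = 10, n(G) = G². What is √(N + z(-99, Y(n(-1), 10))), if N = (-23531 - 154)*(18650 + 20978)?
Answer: I*√938588419 ≈ 30636.0*I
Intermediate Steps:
N = -938589180 (N = -23685*39628 = -938589180)
z(H, I) = H + 86*I
√(N + z(-99, Y(n(-1), 10))) = √(-938589180 + (-99 + 86*10)) = √(-938589180 + (-99 + 860)) = √(-938589180 + 761) = √(-938588419) = I*√938588419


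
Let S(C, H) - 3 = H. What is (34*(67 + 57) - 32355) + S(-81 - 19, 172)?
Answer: -27964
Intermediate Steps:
S(C, H) = 3 + H
(34*(67 + 57) - 32355) + S(-81 - 19, 172) = (34*(67 + 57) - 32355) + (3 + 172) = (34*124 - 32355) + 175 = (4216 - 32355) + 175 = -28139 + 175 = -27964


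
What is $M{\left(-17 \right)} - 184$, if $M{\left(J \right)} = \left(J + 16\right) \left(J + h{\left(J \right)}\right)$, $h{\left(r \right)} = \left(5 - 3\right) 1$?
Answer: $-169$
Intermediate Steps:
$h{\left(r \right)} = 2$ ($h{\left(r \right)} = \left(5 - 3\right) 1 = 2 \cdot 1 = 2$)
$M{\left(J \right)} = \left(2 + J\right) \left(16 + J\right)$ ($M{\left(J \right)} = \left(J + 16\right) \left(J + 2\right) = \left(16 + J\right) \left(2 + J\right) = \left(2 + J\right) \left(16 + J\right)$)
$M{\left(-17 \right)} - 184 = \left(32 + \left(-17\right)^{2} + 18 \left(-17\right)\right) - 184 = \left(32 + 289 - 306\right) - 184 = 15 - 184 = -169$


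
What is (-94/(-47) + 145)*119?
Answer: 17493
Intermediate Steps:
(-94/(-47) + 145)*119 = (-94*(-1/47) + 145)*119 = (2 + 145)*119 = 147*119 = 17493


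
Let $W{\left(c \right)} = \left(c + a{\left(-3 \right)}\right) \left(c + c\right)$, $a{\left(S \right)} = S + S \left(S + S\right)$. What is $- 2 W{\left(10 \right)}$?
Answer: $-1000$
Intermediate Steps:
$a{\left(S \right)} = S + 2 S^{2}$ ($a{\left(S \right)} = S + S 2 S = S + 2 S^{2}$)
$W{\left(c \right)} = 2 c \left(15 + c\right)$ ($W{\left(c \right)} = \left(c - 3 \left(1 + 2 \left(-3\right)\right)\right) \left(c + c\right) = \left(c - 3 \left(1 - 6\right)\right) 2 c = \left(c - -15\right) 2 c = \left(c + 15\right) 2 c = \left(15 + c\right) 2 c = 2 c \left(15 + c\right)$)
$- 2 W{\left(10 \right)} = - 2 \cdot 2 \cdot 10 \left(15 + 10\right) = - 2 \cdot 2 \cdot 10 \cdot 25 = \left(-2\right) 500 = -1000$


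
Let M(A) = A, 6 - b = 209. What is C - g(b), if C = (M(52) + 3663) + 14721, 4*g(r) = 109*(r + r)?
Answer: 58999/2 ≈ 29500.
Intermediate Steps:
b = -203 (b = 6 - 1*209 = 6 - 209 = -203)
g(r) = 109*r/2 (g(r) = (109*(r + r))/4 = (109*(2*r))/4 = (218*r)/4 = 109*r/2)
C = 18436 (C = (52 + 3663) + 14721 = 3715 + 14721 = 18436)
C - g(b) = 18436 - 109*(-203)/2 = 18436 - 1*(-22127/2) = 18436 + 22127/2 = 58999/2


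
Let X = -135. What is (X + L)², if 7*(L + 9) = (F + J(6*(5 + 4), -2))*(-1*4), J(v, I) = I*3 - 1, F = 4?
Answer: 992016/49 ≈ 20245.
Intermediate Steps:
J(v, I) = -1 + 3*I (J(v, I) = 3*I - 1 = -1 + 3*I)
L = -51/7 (L = -9 + ((4 + (-1 + 3*(-2)))*(-1*4))/7 = -9 + ((4 + (-1 - 6))*(-4))/7 = -9 + ((4 - 7)*(-4))/7 = -9 + (-3*(-4))/7 = -9 + (⅐)*12 = -9 + 12/7 = -51/7 ≈ -7.2857)
(X + L)² = (-135 - 51/7)² = (-996/7)² = 992016/49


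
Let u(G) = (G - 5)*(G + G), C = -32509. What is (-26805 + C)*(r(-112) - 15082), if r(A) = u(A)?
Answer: -659927564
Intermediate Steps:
u(G) = 2*G*(-5 + G) (u(G) = (-5 + G)*(2*G) = 2*G*(-5 + G))
r(A) = 2*A*(-5 + A)
(-26805 + C)*(r(-112) - 15082) = (-26805 - 32509)*(2*(-112)*(-5 - 112) - 15082) = -59314*(2*(-112)*(-117) - 15082) = -59314*(26208 - 15082) = -59314*11126 = -659927564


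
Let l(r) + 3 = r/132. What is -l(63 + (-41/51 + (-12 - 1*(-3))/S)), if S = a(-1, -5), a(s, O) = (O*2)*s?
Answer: 170699/67320 ≈ 2.5356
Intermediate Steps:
a(s, O) = 2*O*s (a(s, O) = (2*O)*s = 2*O*s)
S = 10 (S = 2*(-5)*(-1) = 10)
l(r) = -3 + r/132
-l(63 + (-41/51 + (-12 - 1*(-3))/S)) = -(-3 + (63 + (-41/51 + (-12 - 1*(-3))/10))/132) = -(-3 + (63 + (-41*1/51 + (-12 + 3)*(⅒)))/132) = -(-3 + (63 + (-41/51 - 9*⅒))/132) = -(-3 + (63 + (-41/51 - 9/10))/132) = -(-3 + (63 - 869/510)/132) = -(-3 + (1/132)*(31261/510)) = -(-3 + 31261/67320) = -1*(-170699/67320) = 170699/67320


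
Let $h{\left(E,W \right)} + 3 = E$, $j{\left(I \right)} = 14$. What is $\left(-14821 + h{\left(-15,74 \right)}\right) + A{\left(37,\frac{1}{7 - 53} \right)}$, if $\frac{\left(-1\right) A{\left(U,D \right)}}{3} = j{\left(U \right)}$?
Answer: $-14881$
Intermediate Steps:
$A{\left(U,D \right)} = -42$ ($A{\left(U,D \right)} = \left(-3\right) 14 = -42$)
$h{\left(E,W \right)} = -3 + E$
$\left(-14821 + h{\left(-15,74 \right)}\right) + A{\left(37,\frac{1}{7 - 53} \right)} = \left(-14821 - 18\right) - 42 = -14839 - 42 = -14881$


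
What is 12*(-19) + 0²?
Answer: -228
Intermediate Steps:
12*(-19) + 0² = -228 + 0 = -228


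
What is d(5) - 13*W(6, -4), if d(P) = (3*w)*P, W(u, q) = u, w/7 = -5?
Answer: -603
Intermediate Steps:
w = -35 (w = 7*(-5) = -35)
d(P) = -105*P (d(P) = (3*(-35))*P = -105*P)
d(5) - 13*W(6, -4) = -105*5 - 13*6 = -525 - 78 = -603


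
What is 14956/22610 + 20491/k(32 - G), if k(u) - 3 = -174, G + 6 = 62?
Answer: -12124843/101745 ≈ -119.17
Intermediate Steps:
G = 56 (G = -6 + 62 = 56)
k(u) = -171 (k(u) = 3 - 174 = -171)
14956/22610 + 20491/k(32 - G) = 14956/22610 + 20491/(-171) = 14956*(1/22610) + 20491*(-1/171) = 7478/11305 - 20491/171 = -12124843/101745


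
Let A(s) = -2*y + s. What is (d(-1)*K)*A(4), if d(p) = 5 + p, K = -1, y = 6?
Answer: 32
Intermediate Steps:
A(s) = -12 + s (A(s) = -2*6 + s = -12 + s)
(d(-1)*K)*A(4) = ((5 - 1)*(-1))*(-12 + 4) = (4*(-1))*(-8) = -4*(-8) = 32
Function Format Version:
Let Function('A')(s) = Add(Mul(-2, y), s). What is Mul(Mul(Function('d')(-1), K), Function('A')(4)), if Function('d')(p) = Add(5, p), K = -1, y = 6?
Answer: 32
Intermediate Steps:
Function('A')(s) = Add(-12, s) (Function('A')(s) = Add(Mul(-2, 6), s) = Add(-12, s))
Mul(Mul(Function('d')(-1), K), Function('A')(4)) = Mul(Mul(Add(5, -1), -1), Add(-12, 4)) = Mul(Mul(4, -1), -8) = Mul(-4, -8) = 32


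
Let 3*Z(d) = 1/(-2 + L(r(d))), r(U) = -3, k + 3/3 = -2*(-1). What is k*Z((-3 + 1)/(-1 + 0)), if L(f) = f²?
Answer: 1/21 ≈ 0.047619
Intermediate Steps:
k = 1 (k = -1 - 2*(-1) = -1 + 2 = 1)
Z(d) = 1/21 (Z(d) = 1/(3*(-2 + (-3)²)) = 1/(3*(-2 + 9)) = (⅓)/7 = (⅓)*(⅐) = 1/21)
k*Z((-3 + 1)/(-1 + 0)) = 1*(1/21) = 1/21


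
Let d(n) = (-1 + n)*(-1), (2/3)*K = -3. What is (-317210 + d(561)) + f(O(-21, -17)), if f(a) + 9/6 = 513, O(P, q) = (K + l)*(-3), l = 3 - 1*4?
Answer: -634517/2 ≈ -3.1726e+5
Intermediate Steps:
K = -9/2 (K = (3/2)*(-3) = -9/2 ≈ -4.5000)
l = -1 (l = 3 - 4 = -1)
d(n) = 1 - n
O(P, q) = 33/2 (O(P, q) = (-9/2 - 1)*(-3) = -11/2*(-3) = 33/2)
f(a) = 1023/2 (f(a) = -3/2 + 513 = 1023/2)
(-317210 + d(561)) + f(O(-21, -17)) = (-317210 + (1 - 1*561)) + 1023/2 = (-317210 + (1 - 561)) + 1023/2 = (-317210 - 560) + 1023/2 = -317770 + 1023/2 = -634517/2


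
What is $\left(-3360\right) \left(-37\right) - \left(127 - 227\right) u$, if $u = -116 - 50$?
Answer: $107720$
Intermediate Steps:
$u = -166$ ($u = -116 - 50 = -166$)
$\left(-3360\right) \left(-37\right) - \left(127 - 227\right) u = \left(-3360\right) \left(-37\right) - \left(127 - 227\right) \left(-166\right) = 124320 - \left(-100\right) \left(-166\right) = 124320 - 16600 = 107720$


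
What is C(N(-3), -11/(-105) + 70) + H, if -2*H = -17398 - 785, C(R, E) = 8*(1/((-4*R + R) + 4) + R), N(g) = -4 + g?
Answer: 451791/50 ≈ 9035.8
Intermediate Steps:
C(R, E) = 8*R + 8/(4 - 3*R) (C(R, E) = 8*(1/(-3*R + 4) + R) = 8*(1/(4 - 3*R) + R) = 8*(R + 1/(4 - 3*R)) = 8*R + 8/(4 - 3*R))
H = 18183/2 (H = -(-17398 - 785)/2 = -1/2*(-18183) = 18183/2 ≈ 9091.5)
C(N(-3), -11/(-105) + 70) + H = 8*(-1 - 4*(-4 - 3) + 3*(-4 - 3)**2)/(-4 + 3*(-4 - 3)) + 18183/2 = 8*(-1 - 4*(-7) + 3*(-7)**2)/(-4 + 3*(-7)) + 18183/2 = 8*(-1 + 28 + 3*49)/(-4 - 21) + 18183/2 = 8*(-1 + 28 + 147)/(-25) + 18183/2 = 8*(-1/25)*174 + 18183/2 = -1392/25 + 18183/2 = 451791/50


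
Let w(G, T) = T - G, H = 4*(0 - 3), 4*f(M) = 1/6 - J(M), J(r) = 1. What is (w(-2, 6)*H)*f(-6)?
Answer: 20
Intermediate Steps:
f(M) = -5/24 (f(M) = (1/6 - 1*1)/4 = (⅙ - 1)/4 = (¼)*(-⅚) = -5/24)
H = -12 (H = 4*(-3) = -12)
(w(-2, 6)*H)*f(-6) = ((6 - 1*(-2))*(-12))*(-5/24) = ((6 + 2)*(-12))*(-5/24) = (8*(-12))*(-5/24) = -96*(-5/24) = 20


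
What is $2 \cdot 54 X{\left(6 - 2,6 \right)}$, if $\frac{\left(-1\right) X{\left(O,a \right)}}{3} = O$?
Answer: $-1296$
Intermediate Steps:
$X{\left(O,a \right)} = - 3 O$
$2 \cdot 54 X{\left(6 - 2,6 \right)} = 2 \cdot 54 \left(- 3 \left(6 - 2\right)\right) = 108 \left(- 3 \left(6 - 2\right)\right) = 108 \left(\left(-3\right) 4\right) = 108 \left(-12\right) = -1296$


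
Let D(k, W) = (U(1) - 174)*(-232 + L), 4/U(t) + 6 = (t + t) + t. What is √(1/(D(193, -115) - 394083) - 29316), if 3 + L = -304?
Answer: I*√23679254382892305/898735 ≈ 171.22*I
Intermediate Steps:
L = -307 (L = -3 - 304 = -307)
U(t) = 4/(-6 + 3*t) (U(t) = 4/(-6 + ((t + t) + t)) = 4/(-6 + (2*t + t)) = 4/(-6 + 3*t))
D(k, W) = 283514/3 (D(k, W) = (4/(3*(-2 + 1)) - 174)*(-232 - 307) = ((4/3)/(-1) - 174)*(-539) = ((4/3)*(-1) - 174)*(-539) = (-4/3 - 174)*(-539) = -526/3*(-539) = 283514/3)
√(1/(D(193, -115) - 394083) - 29316) = √(1/(283514/3 - 394083) - 29316) = √(1/(-898735/3) - 29316) = √(-3/898735 - 29316) = √(-26347315263/898735) = I*√23679254382892305/898735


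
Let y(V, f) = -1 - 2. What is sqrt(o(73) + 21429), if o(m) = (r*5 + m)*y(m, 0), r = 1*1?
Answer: 3*sqrt(2355) ≈ 145.58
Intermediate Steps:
y(V, f) = -3
r = 1
o(m) = -15 - 3*m (o(m) = (1*5 + m)*(-3) = (5 + m)*(-3) = -15 - 3*m)
sqrt(o(73) + 21429) = sqrt((-15 - 3*73) + 21429) = sqrt((-15 - 219) + 21429) = sqrt(-234 + 21429) = sqrt(21195) = 3*sqrt(2355)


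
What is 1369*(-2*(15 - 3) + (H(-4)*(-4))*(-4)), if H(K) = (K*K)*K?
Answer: -1434712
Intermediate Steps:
H(K) = K³ (H(K) = K²*K = K³)
1369*(-2*(15 - 3) + (H(-4)*(-4))*(-4)) = 1369*(-2*(15 - 3) + ((-4)³*(-4))*(-4)) = 1369*(-2*12 - 64*(-4)*(-4)) = 1369*(-24 + 256*(-4)) = 1369*(-24 - 1024) = 1369*(-1048) = -1434712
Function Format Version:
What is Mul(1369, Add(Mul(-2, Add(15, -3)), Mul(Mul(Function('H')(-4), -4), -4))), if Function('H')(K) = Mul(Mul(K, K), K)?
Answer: -1434712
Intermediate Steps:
Function('H')(K) = Pow(K, 3) (Function('H')(K) = Mul(Pow(K, 2), K) = Pow(K, 3))
Mul(1369, Add(Mul(-2, Add(15, -3)), Mul(Mul(Function('H')(-4), -4), -4))) = Mul(1369, Add(Mul(-2, Add(15, -3)), Mul(Mul(Pow(-4, 3), -4), -4))) = Mul(1369, Add(Mul(-2, 12), Mul(Mul(-64, -4), -4))) = Mul(1369, Add(-24, Mul(256, -4))) = Mul(1369, Add(-24, -1024)) = Mul(1369, -1048) = -1434712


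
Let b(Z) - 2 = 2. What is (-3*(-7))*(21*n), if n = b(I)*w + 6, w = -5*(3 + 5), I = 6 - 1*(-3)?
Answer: -67914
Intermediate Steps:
I = 9 (I = 6 + 3 = 9)
b(Z) = 4 (b(Z) = 2 + 2 = 4)
w = -40 (w = -5*8 = -40)
n = -154 (n = 4*(-40) + 6 = -160 + 6 = -154)
(-3*(-7))*(21*n) = (-3*(-7))*(21*(-154)) = 21*(-3234) = -67914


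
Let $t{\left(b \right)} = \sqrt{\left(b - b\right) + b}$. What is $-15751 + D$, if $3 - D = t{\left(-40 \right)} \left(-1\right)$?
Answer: $-15748 + 2 i \sqrt{10} \approx -15748.0 + 6.3246 i$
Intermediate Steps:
$t{\left(b \right)} = \sqrt{b}$ ($t{\left(b \right)} = \sqrt{0 + b} = \sqrt{b}$)
$D = 3 + 2 i \sqrt{10}$ ($D = 3 - \sqrt{-40} \left(-1\right) = 3 - 2 i \sqrt{10} \left(-1\right) = 3 - - 2 i \sqrt{10} = 3 + 2 i \sqrt{10} \approx 3.0 + 6.3246 i$)
$-15751 + D = -15751 + \left(3 + 2 i \sqrt{10}\right) = -15748 + 2 i \sqrt{10}$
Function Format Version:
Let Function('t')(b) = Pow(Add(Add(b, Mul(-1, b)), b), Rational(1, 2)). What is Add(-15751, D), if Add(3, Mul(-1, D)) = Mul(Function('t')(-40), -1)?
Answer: Add(-15748, Mul(2, I, Pow(10, Rational(1, 2)))) ≈ Add(-15748., Mul(6.3246, I))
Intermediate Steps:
Function('t')(b) = Pow(b, Rational(1, 2)) (Function('t')(b) = Pow(Add(0, b), Rational(1, 2)) = Pow(b, Rational(1, 2)))
D = Add(3, Mul(2, I, Pow(10, Rational(1, 2)))) (D = Add(3, Mul(-1, Mul(Pow(-40, Rational(1, 2)), -1))) = Add(3, Mul(-1, Mul(Mul(2, I, Pow(10, Rational(1, 2))), -1))) = Add(3, Mul(-1, Mul(-2, I, Pow(10, Rational(1, 2))))) = Add(3, Mul(2, I, Pow(10, Rational(1, 2)))) ≈ Add(3.0000, Mul(6.3246, I)))
Add(-15751, D) = Add(-15751, Add(3, Mul(2, I, Pow(10, Rational(1, 2))))) = Add(-15748, Mul(2, I, Pow(10, Rational(1, 2))))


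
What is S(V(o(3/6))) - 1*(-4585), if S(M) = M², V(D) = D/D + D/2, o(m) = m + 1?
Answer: 73409/16 ≈ 4588.1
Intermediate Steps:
o(m) = 1 + m
V(D) = 1 + D/2 (V(D) = 1 + D*(½) = 1 + D/2)
S(V(o(3/6))) - 1*(-4585) = (1 + (1 + 3/6)/2)² - 1*(-4585) = (1 + (1 + 3*(⅙))/2)² + 4585 = (1 + (1 + ½)/2)² + 4585 = (1 + (½)*(3/2))² + 4585 = (1 + ¾)² + 4585 = (7/4)² + 4585 = 49/16 + 4585 = 73409/16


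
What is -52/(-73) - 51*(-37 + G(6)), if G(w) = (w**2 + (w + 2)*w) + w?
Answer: -197267/73 ≈ -2702.3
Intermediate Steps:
G(w) = w + w**2 + w*(2 + w) (G(w) = (w**2 + (2 + w)*w) + w = (w**2 + w*(2 + w)) + w = w + w**2 + w*(2 + w))
-52/(-73) - 51*(-37 + G(6)) = -52/(-73) - 51*(-37 + 6*(3 + 2*6)) = -52*(-1/73) - 51*(-37 + 6*(3 + 12)) = 52/73 - 51*(-37 + 6*15) = 52/73 - 51*(-37 + 90) = 52/73 - 51*53 = 52/73 - 2703 = -197267/73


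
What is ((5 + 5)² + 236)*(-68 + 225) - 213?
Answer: 52539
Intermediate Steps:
((5 + 5)² + 236)*(-68 + 225) - 213 = (10² + 236)*157 - 213 = (100 + 236)*157 - 213 = 336*157 - 213 = 52752 - 213 = 52539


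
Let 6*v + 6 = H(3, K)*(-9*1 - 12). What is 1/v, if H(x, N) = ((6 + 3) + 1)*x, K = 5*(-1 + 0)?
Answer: -1/106 ≈ -0.0094340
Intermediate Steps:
K = -5 (K = 5*(-1) = -5)
H(x, N) = 10*x (H(x, N) = (9 + 1)*x = 10*x)
v = -106 (v = -1 + ((10*3)*(-9*1 - 12))/6 = -1 + (30*(-9 - 12))/6 = -1 + (30*(-21))/6 = -1 + (⅙)*(-630) = -1 - 105 = -106)
1/v = 1/(-106) = -1/106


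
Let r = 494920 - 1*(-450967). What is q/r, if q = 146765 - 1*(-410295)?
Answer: 557060/945887 ≈ 0.58893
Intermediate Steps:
r = 945887 (r = 494920 + 450967 = 945887)
q = 557060 (q = 146765 + 410295 = 557060)
q/r = 557060/945887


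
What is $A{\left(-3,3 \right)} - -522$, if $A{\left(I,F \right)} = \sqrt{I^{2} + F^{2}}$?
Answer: $522 + 3 \sqrt{2} \approx 526.24$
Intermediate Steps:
$A{\left(I,F \right)} = \sqrt{F^{2} + I^{2}}$
$A{\left(-3,3 \right)} - -522 = \sqrt{3^{2} + \left(-3\right)^{2}} - -522 = \sqrt{9 + 9} + 522 = \sqrt{18} + 522 = 3 \sqrt{2} + 522 = 522 + 3 \sqrt{2}$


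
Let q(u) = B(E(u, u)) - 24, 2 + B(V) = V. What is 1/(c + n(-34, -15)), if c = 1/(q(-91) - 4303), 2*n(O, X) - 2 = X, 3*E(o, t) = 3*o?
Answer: -4420/28731 ≈ -0.15384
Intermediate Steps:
E(o, t) = o (E(o, t) = (3*o)/3 = o)
B(V) = -2 + V
n(O, X) = 1 + X/2
q(u) = -26 + u (q(u) = (-2 + u) - 24 = -26 + u)
c = -1/4420 (c = 1/((-26 - 91) - 4303) = 1/(-117 - 4303) = 1/(-4420) = -1/4420 ≈ -0.00022624)
1/(c + n(-34, -15)) = 1/(-1/4420 + (1 + (1/2)*(-15))) = 1/(-1/4420 + (1 - 15/2)) = 1/(-1/4420 - 13/2) = 1/(-28731/4420) = -4420/28731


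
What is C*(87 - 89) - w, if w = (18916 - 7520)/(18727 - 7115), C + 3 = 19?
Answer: -95745/2903 ≈ -32.981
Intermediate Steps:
C = 16 (C = -3 + 19 = 16)
w = 2849/2903 (w = 11396/11612 = 11396*(1/11612) = 2849/2903 ≈ 0.98140)
C*(87 - 89) - w = 16*(87 - 89) - 1*2849/2903 = 16*(-2) - 2849/2903 = -32 - 2849/2903 = -95745/2903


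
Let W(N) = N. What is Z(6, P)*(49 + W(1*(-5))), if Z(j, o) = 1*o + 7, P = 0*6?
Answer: 308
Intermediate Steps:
P = 0
Z(j, o) = 7 + o (Z(j, o) = o + 7 = 7 + o)
Z(6, P)*(49 + W(1*(-5))) = (7 + 0)*(49 + 1*(-5)) = 7*(49 - 5) = 7*44 = 308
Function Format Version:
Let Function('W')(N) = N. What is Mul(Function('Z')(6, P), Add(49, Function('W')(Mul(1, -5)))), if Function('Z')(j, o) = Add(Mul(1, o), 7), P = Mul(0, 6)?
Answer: 308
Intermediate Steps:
P = 0
Function('Z')(j, o) = Add(7, o) (Function('Z')(j, o) = Add(o, 7) = Add(7, o))
Mul(Function('Z')(6, P), Add(49, Function('W')(Mul(1, -5)))) = Mul(Add(7, 0), Add(49, Mul(1, -5))) = Mul(7, Add(49, -5)) = Mul(7, 44) = 308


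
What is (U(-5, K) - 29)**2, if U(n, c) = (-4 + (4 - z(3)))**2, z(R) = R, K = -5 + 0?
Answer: 400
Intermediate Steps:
K = -5
U(n, c) = 9 (U(n, c) = (-4 + (4 - 1*3))**2 = (-4 + (4 - 3))**2 = (-4 + 1)**2 = (-3)**2 = 9)
(U(-5, K) - 29)**2 = (9 - 29)**2 = (-20)**2 = 400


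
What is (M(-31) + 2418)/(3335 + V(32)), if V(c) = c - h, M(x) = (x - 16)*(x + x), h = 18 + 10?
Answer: 5332/3339 ≈ 1.5969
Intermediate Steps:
h = 28
M(x) = 2*x*(-16 + x) (M(x) = (-16 + x)*(2*x) = 2*x*(-16 + x))
V(c) = -28 + c (V(c) = c - 1*28 = c - 28 = -28 + c)
(M(-31) + 2418)/(3335 + V(32)) = (2*(-31)*(-16 - 31) + 2418)/(3335 + (-28 + 32)) = (2*(-31)*(-47) + 2418)/(3335 + 4) = (2914 + 2418)/3339 = 5332*(1/3339) = 5332/3339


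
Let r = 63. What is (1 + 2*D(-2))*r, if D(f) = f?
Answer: -189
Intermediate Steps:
(1 + 2*D(-2))*r = (1 + 2*(-2))*63 = (1 - 4)*63 = -3*63 = -189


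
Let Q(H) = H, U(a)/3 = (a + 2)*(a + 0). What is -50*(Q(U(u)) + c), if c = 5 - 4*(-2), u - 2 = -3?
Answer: -500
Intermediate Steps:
u = -1 (u = 2 - 3 = -1)
U(a) = 3*a*(2 + a) (U(a) = 3*((a + 2)*(a + 0)) = 3*((2 + a)*a) = 3*(a*(2 + a)) = 3*a*(2 + a))
c = 13 (c = 5 + 8 = 13)
-50*(Q(U(u)) + c) = -50*(3*(-1)*(2 - 1) + 13) = -50*(3*(-1)*1 + 13) = -50*(-3 + 13) = -50*10 = -500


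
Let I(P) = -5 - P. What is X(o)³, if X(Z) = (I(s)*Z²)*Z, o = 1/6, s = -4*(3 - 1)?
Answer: 1/373248 ≈ 2.6792e-6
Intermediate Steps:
s = -8 (s = -4*2 = -8)
o = ⅙ ≈ 0.16667
X(Z) = 3*Z³ (X(Z) = ((-5 - 1*(-8))*Z²)*Z = ((-5 + 8)*Z²)*Z = (3*Z²)*Z = 3*Z³)
X(o)³ = (3*(⅙)³)³ = (3*(1/216))³ = (1/72)³ = 1/373248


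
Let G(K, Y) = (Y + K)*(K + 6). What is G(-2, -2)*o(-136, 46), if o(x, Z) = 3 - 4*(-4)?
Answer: -304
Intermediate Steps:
G(K, Y) = (6 + K)*(K + Y) (G(K, Y) = (K + Y)*(6 + K) = (6 + K)*(K + Y))
o(x, Z) = 19 (o(x, Z) = 3 + 16 = 19)
G(-2, -2)*o(-136, 46) = ((-2)**2 + 6*(-2) + 6*(-2) - 2*(-2))*19 = (4 - 12 - 12 + 4)*19 = -16*19 = -304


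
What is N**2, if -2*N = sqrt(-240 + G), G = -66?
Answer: -153/2 ≈ -76.500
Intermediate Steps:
N = -3*I*sqrt(34)/2 (N = -sqrt(-240 - 66)/2 = -3*I*sqrt(34)/2 ≈ -8.7464*I)
N**2 = (-3*I*sqrt(34)/2)**2 = -153/2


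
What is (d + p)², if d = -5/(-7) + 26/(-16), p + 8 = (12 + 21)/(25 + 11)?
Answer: 1803649/28224 ≈ 63.905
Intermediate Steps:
p = -85/12 (p = -8 + (12 + 21)/(25 + 11) = -8 + 33/36 = -8 + 33*(1/36) = -8 + 11/12 = -85/12 ≈ -7.0833)
d = -51/56 (d = -5*(-⅐) + 26*(-1/16) = 5/7 - 13/8 = -51/56 ≈ -0.91071)
(d + p)² = (-51/56 - 85/12)² = (-1343/168)² = 1803649/28224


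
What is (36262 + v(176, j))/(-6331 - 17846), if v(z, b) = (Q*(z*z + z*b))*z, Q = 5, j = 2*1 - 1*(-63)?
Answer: -12454114/8059 ≈ -1545.4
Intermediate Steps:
j = 65 (j = 2 + 63 = 65)
v(z, b) = z*(5*z² + 5*b*z) (v(z, b) = (5*(z*z + z*b))*z = (5*(z² + b*z))*z = (5*z² + 5*b*z)*z = z*(5*z² + 5*b*z))
(36262 + v(176, j))/(-6331 - 17846) = (36262 + 5*176²*(65 + 176))/(-6331 - 17846) = (36262 + 5*30976*241)/(-24177) = (36262 + 37326080)*(-1/24177) = 37362342*(-1/24177) = -12454114/8059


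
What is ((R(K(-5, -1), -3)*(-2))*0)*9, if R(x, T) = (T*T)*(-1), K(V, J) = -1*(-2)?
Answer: 0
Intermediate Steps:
K(V, J) = 2
R(x, T) = -T² (R(x, T) = T²*(-1) = -T²)
((R(K(-5, -1), -3)*(-2))*0)*9 = ((-1*(-3)²*(-2))*0)*9 = ((-1*9*(-2))*0)*9 = (-9*(-2)*0)*9 = (18*0)*9 = 0*9 = 0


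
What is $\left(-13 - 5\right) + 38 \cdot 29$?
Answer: $1084$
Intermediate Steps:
$\left(-13 - 5\right) + 38 \cdot 29 = -18 + 1102 = 1084$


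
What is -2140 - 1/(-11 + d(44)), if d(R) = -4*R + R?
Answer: -306019/143 ≈ -2140.0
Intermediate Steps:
d(R) = -3*R
-2140 - 1/(-11 + d(44)) = -2140 - 1/(-11 - 3*44) = -2140 - 1/(-11 - 132) = -2140 - 1/(-143) = -2140 - 1*(-1/143) = -2140 + 1/143 = -306019/143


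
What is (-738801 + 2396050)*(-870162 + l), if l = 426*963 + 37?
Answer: -762147270863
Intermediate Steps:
l = 410275 (l = 410238 + 37 = 410275)
(-738801 + 2396050)*(-870162 + l) = (-738801 + 2396050)*(-870162 + 410275) = 1657249*(-459887) = -762147270863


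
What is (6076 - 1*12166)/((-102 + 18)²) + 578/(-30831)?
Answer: -507511/575512 ≈ -0.88184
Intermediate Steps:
(6076 - 1*12166)/((-102 + 18)²) + 578/(-30831) = (6076 - 12166)/((-84)²) + 578*(-1/30831) = -6090/7056 - 578/30831 = -6090*1/7056 - 578/30831 = -145/168 - 578/30831 = -507511/575512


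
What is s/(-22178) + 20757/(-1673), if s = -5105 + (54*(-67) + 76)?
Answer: -445882315/37103794 ≈ -12.017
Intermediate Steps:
s = -8647 (s = -5105 + (-3618 + 76) = -5105 - 3542 = -8647)
s/(-22178) + 20757/(-1673) = -8647/(-22178) + 20757/(-1673) = -8647*(-1/22178) + 20757*(-1/1673) = 8647/22178 - 20757/1673 = -445882315/37103794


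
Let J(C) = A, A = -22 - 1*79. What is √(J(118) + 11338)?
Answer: √11237 ≈ 106.00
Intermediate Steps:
A = -101 (A = -22 - 79 = -101)
J(C) = -101
√(J(118) + 11338) = √(-101 + 11338) = √11237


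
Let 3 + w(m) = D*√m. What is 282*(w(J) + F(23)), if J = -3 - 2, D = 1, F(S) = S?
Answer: 5640 + 282*I*√5 ≈ 5640.0 + 630.57*I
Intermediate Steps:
J = -5
w(m) = -3 + √m (w(m) = -3 + 1*√m = -3 + √m)
282*(w(J) + F(23)) = 282*((-3 + √(-5)) + 23) = 282*((-3 + I*√5) + 23) = 282*(20 + I*√5) = 5640 + 282*I*√5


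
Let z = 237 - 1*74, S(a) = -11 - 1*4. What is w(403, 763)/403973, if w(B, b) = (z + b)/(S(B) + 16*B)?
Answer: 926/2598758309 ≈ 3.5632e-7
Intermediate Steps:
S(a) = -15 (S(a) = -11 - 4 = -15)
z = 163 (z = 237 - 74 = 163)
w(B, b) = (163 + b)/(-15 + 16*B)
w(403, 763)/403973 = ((163 + 763)/(-15 + 16*403))/403973 = (926/(-15 + 6448))*(1/403973) = (926/6433)*(1/403973) = 926/2598758309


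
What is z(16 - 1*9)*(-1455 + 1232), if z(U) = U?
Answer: -1561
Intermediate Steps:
z(16 - 1*9)*(-1455 + 1232) = (16 - 1*9)*(-1455 + 1232) = (16 - 9)*(-223) = 7*(-223) = -1561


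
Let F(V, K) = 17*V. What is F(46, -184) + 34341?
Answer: 35123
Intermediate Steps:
F(46, -184) + 34341 = 17*46 + 34341 = 782 + 34341 = 35123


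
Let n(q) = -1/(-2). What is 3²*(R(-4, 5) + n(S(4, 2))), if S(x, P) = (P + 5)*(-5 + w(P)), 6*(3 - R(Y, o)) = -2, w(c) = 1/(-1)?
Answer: 69/2 ≈ 34.500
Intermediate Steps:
w(c) = -1
R(Y, o) = 10/3 (R(Y, o) = 3 - ⅙*(-2) = 3 + ⅓ = 10/3)
S(x, P) = -30 - 6*P (S(x, P) = (P + 5)*(-5 - 1) = (5 + P)*(-6) = -30 - 6*P)
n(q) = ½ (n(q) = -1*(-½) = ½)
3²*(R(-4, 5) + n(S(4, 2))) = 3²*(10/3 + ½) = 9*(23/6) = 69/2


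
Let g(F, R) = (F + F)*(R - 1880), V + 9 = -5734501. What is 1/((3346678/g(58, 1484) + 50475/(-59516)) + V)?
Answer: -341740872/1959741635331151 ≈ -1.7438e-7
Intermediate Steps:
V = -5734510 (V = -9 - 5734501 = -5734510)
g(F, R) = 2*F*(-1880 + R) (g(F, R) = (2*F)*(-1880 + R) = 2*F*(-1880 + R))
1/((3346678/g(58, 1484) + 50475/(-59516)) + V) = 1/((3346678/((2*58*(-1880 + 1484))) + 50475/(-59516)) - 5734510) = 1/((3346678/((2*58*(-396))) + 50475*(-1/59516)) - 5734510) = 1/((3346678/(-45936) - 50475/59516) - 5734510) = 1/((3346678*(-1/45936) - 50475/59516) - 5734510) = 1/((-1673339/22968 - 50475/59516) - 5734510) = 1/(-25187438431/341740872 - 5734510) = 1/(-1959741635331151/341740872) = -341740872/1959741635331151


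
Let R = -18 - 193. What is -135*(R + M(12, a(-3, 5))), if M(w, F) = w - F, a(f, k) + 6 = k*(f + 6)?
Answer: 28080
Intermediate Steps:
a(f, k) = -6 + k*(6 + f) (a(f, k) = -6 + k*(f + 6) = -6 + k*(6 + f))
R = -211
-135*(R + M(12, a(-3, 5))) = -135*(-211 + (12 - (-6 + 6*5 - 3*5))) = -135*(-211 + (12 - (-6 + 30 - 15))) = -135*(-211 + (12 - 1*9)) = -135*(-211 + (12 - 9)) = -135*(-211 + 3) = -135*(-208) = 28080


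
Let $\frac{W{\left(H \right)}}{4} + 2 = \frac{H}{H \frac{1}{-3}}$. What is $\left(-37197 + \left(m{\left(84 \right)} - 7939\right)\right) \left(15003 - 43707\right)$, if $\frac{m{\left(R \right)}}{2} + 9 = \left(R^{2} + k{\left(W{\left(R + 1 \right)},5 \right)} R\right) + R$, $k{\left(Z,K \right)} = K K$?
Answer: $765650496$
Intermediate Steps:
$W{\left(H \right)} = -20$ ($W{\left(H \right)} = -8 + 4 \frac{H}{H \frac{1}{-3}} = -8 + 4 \frac{H}{H \left(- \frac{1}{3}\right)} = -8 + 4 \frac{H}{\left(- \frac{1}{3}\right) H} = -8 + 4 H \left(- \frac{3}{H}\right) = -8 + 4 \left(-3\right) = -8 - 12 = -20$)
$k{\left(Z,K \right)} = K^{2}$
$m{\left(R \right)} = -18 + 2 R^{2} + 52 R$ ($m{\left(R \right)} = -18 + 2 \left(\left(R^{2} + 5^{2} R\right) + R\right) = -18 + 2 \left(\left(R^{2} + 25 R\right) + R\right) = -18 + 2 \left(R^{2} + 26 R\right) = -18 + \left(2 R^{2} + 52 R\right) = -18 + 2 R^{2} + 52 R$)
$\left(-37197 + \left(m{\left(84 \right)} - 7939\right)\right) \left(15003 - 43707\right) = \left(-37197 + \left(\left(-18 + 2 \cdot 84^{2} + 52 \cdot 84\right) - 7939\right)\right) \left(15003 - 43707\right) = \left(-37197 + \left(\left(-18 + 2 \cdot 7056 + 4368\right) - 7939\right)\right) \left(-28704\right) = \left(-37197 + \left(\left(-18 + 14112 + 4368\right) - 7939\right)\right) \left(-28704\right) = \left(-37197 + \left(18462 - 7939\right)\right) \left(-28704\right) = \left(-37197 + 10523\right) \left(-28704\right) = \left(-26674\right) \left(-28704\right) = 765650496$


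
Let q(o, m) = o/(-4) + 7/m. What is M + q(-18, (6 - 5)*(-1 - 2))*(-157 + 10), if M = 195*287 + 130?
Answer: 111553/2 ≈ 55777.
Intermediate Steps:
M = 56095 (M = 55965 + 130 = 56095)
q(o, m) = 7/m - o/4 (q(o, m) = o*(-¼) + 7/m = -o/4 + 7/m = 7/m - o/4)
M + q(-18, (6 - 5)*(-1 - 2))*(-157 + 10) = 56095 + (7/(((6 - 5)*(-1 - 2))) - ¼*(-18))*(-157 + 10) = 56095 + (7/((1*(-3))) + 9/2)*(-147) = 56095 + (7/(-3) + 9/2)*(-147) = 56095 + (7*(-⅓) + 9/2)*(-147) = 56095 + (-7/3 + 9/2)*(-147) = 56095 + (13/6)*(-147) = 56095 - 637/2 = 111553/2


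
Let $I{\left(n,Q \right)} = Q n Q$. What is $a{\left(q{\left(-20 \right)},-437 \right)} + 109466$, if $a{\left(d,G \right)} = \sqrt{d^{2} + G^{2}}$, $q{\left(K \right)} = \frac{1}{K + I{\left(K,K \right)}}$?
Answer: $109466 + \frac{\sqrt{12283202467601}}{8020} \approx 1.099 \cdot 10^{5}$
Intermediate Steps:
$I{\left(n,Q \right)} = n Q^{2}$
$q{\left(K \right)} = \frac{1}{K + K^{3}}$ ($q{\left(K \right)} = \frac{1}{K + K K^{2}} = \frac{1}{K + K^{3}}$)
$a{\left(d,G \right)} = \sqrt{G^{2} + d^{2}}$
$a{\left(q{\left(-20 \right)},-437 \right)} + 109466 = \sqrt{\left(-437\right)^{2} + \left(\frac{1}{-20 + \left(-20\right)^{3}}\right)^{2}} + 109466 = \sqrt{190969 + \left(\frac{1}{-20 - 8000}\right)^{2}} + 109466 = \sqrt{190969 + \left(\frac{1}{-8020}\right)^{2}} + 109466 = \sqrt{190969 + \left(- \frac{1}{8020}\right)^{2}} + 109466 = \sqrt{190969 + \frac{1}{64320400}} + 109466 = \sqrt{\frac{12283202467601}{64320400}} + 109466 = \frac{\sqrt{12283202467601}}{8020} + 109466 = 109466 + \frac{\sqrt{12283202467601}}{8020}$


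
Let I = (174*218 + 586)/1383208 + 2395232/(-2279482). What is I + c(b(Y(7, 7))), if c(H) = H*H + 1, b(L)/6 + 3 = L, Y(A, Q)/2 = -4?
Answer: 3433596460651203/788249434564 ≈ 4356.0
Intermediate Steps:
Y(A, Q) = -8 (Y(A, Q) = 2*(-4) = -8)
b(L) = -18 + 6*L
c(H) = 1 + H² (c(H) = H² + 1 = 1 + H²)
I = -806325744145/788249434564 (I = (37932 + 586)*(1/1383208) + 2395232*(-1/2279482) = 38518*(1/1383208) - 1197616/1139741 = 19259/691604 - 1197616/1139741 = -806325744145/788249434564 ≈ -1.0229)
I + c(b(Y(7, 7))) = -806325744145/788249434564 + (1 + (-18 + 6*(-8))²) = -806325744145/788249434564 + (1 + (-18 - 48)²) = -806325744145/788249434564 + (1 + (-66)²) = -806325744145/788249434564 + (1 + 4356) = -806325744145/788249434564 + 4357 = 3433596460651203/788249434564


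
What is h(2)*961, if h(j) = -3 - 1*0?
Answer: -2883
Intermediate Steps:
h(j) = -3 (h(j) = -3 + 0 = -3)
h(2)*961 = -3*961 = -2883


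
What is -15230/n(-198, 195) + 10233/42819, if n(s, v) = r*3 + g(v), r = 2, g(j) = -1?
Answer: -43472147/14273 ≈ -3045.8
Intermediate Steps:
n(s, v) = 5 (n(s, v) = 2*3 - 1 = 6 - 1 = 5)
-15230/n(-198, 195) + 10233/42819 = -15230/5 + 10233/42819 = -15230*⅕ + 10233*(1/42819) = -3046 + 3411/14273 = -43472147/14273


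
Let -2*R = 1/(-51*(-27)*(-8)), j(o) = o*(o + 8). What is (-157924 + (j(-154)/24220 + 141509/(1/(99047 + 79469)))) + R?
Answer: 481424872867382161/19057680 ≈ 2.5261e+10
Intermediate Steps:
j(o) = o*(8 + o)
R = 1/22032 (R = -1/(2*(-51*(-27)*(-8))) = -1/(2*(1377*(-8))) = -1/2/(-11016) = -1/2*(-1/11016) = 1/22032 ≈ 4.5389e-5)
(-157924 + (j(-154)/24220 + 141509/(1/(99047 + 79469)))) + R = (-157924 + (-154*(8 - 154)/24220 + 141509/(1/(99047 + 79469)))) + 1/22032 = (-157924 + (-154*(-146)*(1/24220) + 141509/(1/178516))) + 1/22032 = (-157924 + (22484*(1/24220) + 141509/(1/178516))) + 1/22032 = (-157924 + (803/865 + 141509*178516)) + 1/22032 = (-157924 + (803/865 + 25261620644)) + 1/22032 = (-157924 + 21851301857863/865) + 1/22032 = 21851165253603/865 + 1/22032 = 481424872867382161/19057680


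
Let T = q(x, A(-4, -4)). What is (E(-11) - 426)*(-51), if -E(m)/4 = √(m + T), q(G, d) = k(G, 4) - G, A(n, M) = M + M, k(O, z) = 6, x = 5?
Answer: 21726 + 204*I*√10 ≈ 21726.0 + 645.1*I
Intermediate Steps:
A(n, M) = 2*M
q(G, d) = 6 - G
T = 1 (T = 6 - 1*5 = 6 - 5 = 1)
E(m) = -4*√(1 + m) (E(m) = -4*√(m + 1) = -4*√(1 + m))
(E(-11) - 426)*(-51) = (-4*√(1 - 11) - 426)*(-51) = (-4*I*√10 - 426)*(-51) = (-426 - 4*I*√10)*(-51) = 21726 + 204*I*√10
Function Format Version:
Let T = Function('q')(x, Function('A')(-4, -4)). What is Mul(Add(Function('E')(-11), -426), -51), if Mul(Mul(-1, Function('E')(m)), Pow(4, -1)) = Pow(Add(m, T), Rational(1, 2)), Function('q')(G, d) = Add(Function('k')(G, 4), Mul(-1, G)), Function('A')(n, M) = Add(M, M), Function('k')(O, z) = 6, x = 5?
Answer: Add(21726, Mul(204, I, Pow(10, Rational(1, 2)))) ≈ Add(21726., Mul(645.10, I))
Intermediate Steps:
Function('A')(n, M) = Mul(2, M)
Function('q')(G, d) = Add(6, Mul(-1, G))
T = 1 (T = Add(6, Mul(-1, 5)) = Add(6, -5) = 1)
Function('E')(m) = Mul(-4, Pow(Add(1, m), Rational(1, 2))) (Function('E')(m) = Mul(-4, Pow(Add(m, 1), Rational(1, 2))) = Mul(-4, Pow(Add(1, m), Rational(1, 2))))
Mul(Add(Function('E')(-11), -426), -51) = Mul(Add(Mul(-4, Pow(Add(1, -11), Rational(1, 2))), -426), -51) = Mul(Add(Mul(-4, Pow(-10, Rational(1, 2))), -426), -51) = Mul(Add(Mul(-4, Mul(I, Pow(10, Rational(1, 2)))), -426), -51) = Mul(Add(Mul(-4, I, Pow(10, Rational(1, 2))), -426), -51) = Mul(Add(-426, Mul(-4, I, Pow(10, Rational(1, 2)))), -51) = Add(21726, Mul(204, I, Pow(10, Rational(1, 2))))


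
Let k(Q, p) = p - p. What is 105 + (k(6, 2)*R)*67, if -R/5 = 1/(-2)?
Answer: 105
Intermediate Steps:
k(Q, p) = 0
R = 5/2 (R = -5/(-2) = -5*(-½) = 5/2 ≈ 2.5000)
105 + (k(6, 2)*R)*67 = 105 + (0*(5/2))*67 = 105 + 0*67 = 105 + 0 = 105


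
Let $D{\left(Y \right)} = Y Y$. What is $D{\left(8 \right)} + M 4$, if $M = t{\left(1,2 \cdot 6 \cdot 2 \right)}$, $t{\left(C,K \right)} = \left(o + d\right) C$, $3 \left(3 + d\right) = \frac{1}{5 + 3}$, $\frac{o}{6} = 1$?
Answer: $\frac{457}{6} \approx 76.167$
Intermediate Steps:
$o = 6$ ($o = 6 \cdot 1 = 6$)
$d = - \frac{71}{24}$ ($d = -3 + \frac{1}{3 \left(5 + 3\right)} = -3 + \frac{1}{3 \cdot 8} = -3 + \frac{1}{3} \cdot \frac{1}{8} = -3 + \frac{1}{24} = - \frac{71}{24} \approx -2.9583$)
$D{\left(Y \right)} = Y^{2}$
$t{\left(C,K \right)} = \frac{73 C}{24}$ ($t{\left(C,K \right)} = \left(6 - \frac{71}{24}\right) C = \frac{73 C}{24}$)
$M = \frac{73}{24}$ ($M = \frac{73}{24} \cdot 1 = \frac{73}{24} \approx 3.0417$)
$D{\left(8 \right)} + M 4 = 8^{2} + \frac{73}{24} \cdot 4 = 64 + \frac{73}{6} = \frac{457}{6}$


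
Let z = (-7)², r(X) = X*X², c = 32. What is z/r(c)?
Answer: 49/32768 ≈ 0.0014954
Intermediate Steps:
r(X) = X³
z = 49
z/r(c) = 49/(32³) = 49/32768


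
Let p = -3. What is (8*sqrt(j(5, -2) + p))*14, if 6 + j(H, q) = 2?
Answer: 112*I*sqrt(7) ≈ 296.32*I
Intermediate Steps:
j(H, q) = -4 (j(H, q) = -6 + 2 = -4)
(8*sqrt(j(5, -2) + p))*14 = (8*sqrt(-4 - 3))*14 = (8*sqrt(-7))*14 = (8*(I*sqrt(7)))*14 = (8*I*sqrt(7))*14 = 112*I*sqrt(7)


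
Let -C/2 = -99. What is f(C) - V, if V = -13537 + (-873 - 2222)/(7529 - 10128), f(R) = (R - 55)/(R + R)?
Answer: 1266498235/93564 ≈ 13536.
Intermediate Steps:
C = 198 (C = -2*(-99) = 198)
f(R) = (-55 + R)/(2*R) (f(R) = (-55 + R)/((2*R)) = (-55 + R)*(1/(2*R)) = (-55 + R)/(2*R))
V = -35179568/2599 (V = -13537 - 3095/(-2599) = -13537 - 3095*(-1/2599) = -13537 + 3095/2599 = -35179568/2599 ≈ -13536.)
f(C) - V = (½)*(-55 + 198)/198 - 1*(-35179568/2599) = (½)*(1/198)*143 + 35179568/2599 = 13/36 + 35179568/2599 = 1266498235/93564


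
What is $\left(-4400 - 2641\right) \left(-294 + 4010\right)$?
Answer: $-26164356$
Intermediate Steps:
$\left(-4400 - 2641\right) \left(-294 + 4010\right) = \left(-7041\right) 3716 = -26164356$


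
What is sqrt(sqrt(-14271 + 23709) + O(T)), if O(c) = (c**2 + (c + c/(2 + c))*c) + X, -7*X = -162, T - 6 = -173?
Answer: sqrt(74214637035 + 14674275*sqrt(78))/1155 ≈ 236.07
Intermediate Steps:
T = -167 (T = 6 - 173 = -167)
X = 162/7 (X = -1/7*(-162) = 162/7 ≈ 23.143)
O(c) = 162/7 + c**2 + c*(c + c/(2 + c)) (O(c) = (c**2 + (c + c/(2 + c))*c) + 162/7 = (c**2 + c*(c + c/(2 + c))) + 162/7 = 162/7 + c**2 + c*(c + c/(2 + c)))
sqrt(sqrt(-14271 + 23709) + O(T)) = sqrt(sqrt(-14271 + 23709) + (324 + 14*(-167)**3 + 35*(-167)**2 + 162*(-167))/(7*(2 - 167))) = sqrt(sqrt(9438) + (1/7)*(324 + 14*(-4657463) + 35*27889 - 27054)/(-165)) = sqrt(11*sqrt(78) + (1/7)*(-1/165)*(324 - 65204482 + 976115 - 27054)) = sqrt(11*sqrt(78) + (1/7)*(-1/165)*(-64255097)) = sqrt(11*sqrt(78) + 64255097/1155) = sqrt(64255097/1155 + 11*sqrt(78))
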